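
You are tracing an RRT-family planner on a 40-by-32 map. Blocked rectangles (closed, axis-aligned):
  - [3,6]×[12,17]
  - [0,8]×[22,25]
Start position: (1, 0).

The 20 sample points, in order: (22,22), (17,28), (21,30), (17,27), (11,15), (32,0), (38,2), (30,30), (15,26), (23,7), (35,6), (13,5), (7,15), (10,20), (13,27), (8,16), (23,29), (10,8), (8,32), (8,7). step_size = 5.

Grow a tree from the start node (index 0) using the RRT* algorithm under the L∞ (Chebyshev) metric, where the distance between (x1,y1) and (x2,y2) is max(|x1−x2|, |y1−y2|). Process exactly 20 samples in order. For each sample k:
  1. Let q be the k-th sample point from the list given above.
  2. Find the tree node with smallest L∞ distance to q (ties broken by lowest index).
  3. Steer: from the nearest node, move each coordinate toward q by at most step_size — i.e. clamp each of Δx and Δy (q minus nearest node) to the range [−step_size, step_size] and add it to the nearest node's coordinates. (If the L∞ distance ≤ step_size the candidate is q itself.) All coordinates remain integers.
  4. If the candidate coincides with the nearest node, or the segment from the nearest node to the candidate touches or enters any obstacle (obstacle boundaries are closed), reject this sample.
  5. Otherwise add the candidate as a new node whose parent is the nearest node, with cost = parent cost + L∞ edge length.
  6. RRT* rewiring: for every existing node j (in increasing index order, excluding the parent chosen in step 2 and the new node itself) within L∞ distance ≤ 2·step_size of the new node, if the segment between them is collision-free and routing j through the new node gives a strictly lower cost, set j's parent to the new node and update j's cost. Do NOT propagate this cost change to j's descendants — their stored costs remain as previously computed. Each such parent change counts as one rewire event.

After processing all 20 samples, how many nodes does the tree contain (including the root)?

1. q=(22,22) nearest=0 d=22 new=(6,5) → add node 1 parent=0 cost=5
2. q=(17,28) nearest=1 d=23 new=(11,10) → add node 2 parent=1 cost=10
3. q=(21,30) nearest=2 d=20 new=(16,15) → add node 3 parent=2 cost=15
4. q=(17,27) nearest=3 d=12 new=(17,20) → add node 4 parent=3 cost=20
5. q=(11,15) nearest=2 d=5 new=(11,15) → add node 5 parent=2 cost=15
6. q=(32,0) nearest=3 d=16 new=(21,10) → add node 6 parent=3 cost=20
7. q=(38,2) nearest=6 d=17 new=(26,5) → add node 7 parent=6 cost=25
8. q=(30,30) nearest=4 d=13 new=(22,25) → add node 8 parent=4 cost=25
9. q=(15,26) nearest=4 d=6 new=(15,25) → add node 9 parent=4 cost=25
10. q=(23,7) nearest=6 d=3 new=(23,7) → add node 10 parent=6 cost=23
11. q=(35,6) nearest=7 d=9 new=(31,6) → add node 11 parent=7 cost=30
12. q=(13,5) nearest=2 d=5 new=(13,5) → add node 12 parent=2 cost=15
13. q=(7,15) nearest=5 d=4 new=(7,15) → add node 13 parent=5 cost=19
14. q=(10,20) nearest=5 d=5 new=(10,20) → add node 14 parent=5 cost=20
15. q=(13,27) nearest=9 d=2 new=(13,27) → add node 15 parent=9 cost=27
16. q=(8,16) nearest=13 d=1 new=(8,16) → add node 16 parent=13 cost=20
17. q=(23,29) nearest=8 d=4 new=(23,29) → add node 17 parent=8 cost=29
18. q=(10,8) nearest=2 d=2 new=(10,8) → add node 18 parent=2 cost=12
19. q=(8,32) nearest=15 d=5 new=(8,32) → add node 19 parent=15 cost=32
20. q=(8,7) nearest=1 d=2 new=(8,7) → add node 20 parent=1 cost=7; rewire 12→20 (12<15); rewire 13→20 (15<19); rewire 16→20 (16<20); rewire 18→20 (9<12)

Node count: 21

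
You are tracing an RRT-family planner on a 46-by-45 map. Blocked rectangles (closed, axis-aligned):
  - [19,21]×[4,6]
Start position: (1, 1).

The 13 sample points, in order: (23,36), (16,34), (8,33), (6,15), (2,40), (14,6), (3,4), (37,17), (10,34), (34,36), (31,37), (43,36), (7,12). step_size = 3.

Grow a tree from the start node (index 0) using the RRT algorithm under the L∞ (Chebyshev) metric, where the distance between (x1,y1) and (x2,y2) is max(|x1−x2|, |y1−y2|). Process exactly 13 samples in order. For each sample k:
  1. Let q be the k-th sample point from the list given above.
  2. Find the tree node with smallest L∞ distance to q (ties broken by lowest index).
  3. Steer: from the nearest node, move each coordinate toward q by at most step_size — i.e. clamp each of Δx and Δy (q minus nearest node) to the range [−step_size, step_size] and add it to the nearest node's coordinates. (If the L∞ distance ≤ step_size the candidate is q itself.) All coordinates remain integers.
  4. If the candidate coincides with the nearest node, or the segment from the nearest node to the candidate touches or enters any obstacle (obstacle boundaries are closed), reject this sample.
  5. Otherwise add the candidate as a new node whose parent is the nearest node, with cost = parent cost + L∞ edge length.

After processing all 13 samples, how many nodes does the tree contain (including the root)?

Node count: 14

1. q=(23,36) nearest=0 d=35 new=(4,4) → add node 1 parent=0 cost=3
2. q=(16,34) nearest=1 d=30 new=(7,7) → add node 2 parent=1 cost=6
3. q=(8,33) nearest=2 d=26 new=(8,10) → add node 3 parent=2 cost=9
4. q=(6,15) nearest=3 d=5 new=(6,13) → add node 4 parent=3 cost=12
5. q=(2,40) nearest=4 d=27 new=(3,16) → add node 5 parent=4 cost=15
6. q=(14,6) nearest=3 d=6 new=(11,7) → add node 6 parent=3 cost=12
7. q=(3,4) nearest=1 d=1 new=(3,4) → add node 7 parent=1 cost=4
8. q=(37,17) nearest=6 d=26 new=(14,10) → add node 8 parent=6 cost=15
9. q=(10,34) nearest=5 d=18 new=(6,19) → add node 9 parent=5 cost=18
10. q=(34,36) nearest=3 d=26 new=(11,13) → add node 10 parent=3 cost=12
11. q=(31,37) nearest=10 d=24 new=(14,16) → add node 11 parent=10 cost=15
12. q=(43,36) nearest=8 d=29 new=(17,13) → add node 12 parent=8 cost=18
13. q=(7,12) nearest=4 d=1 new=(7,12) → add node 13 parent=4 cost=13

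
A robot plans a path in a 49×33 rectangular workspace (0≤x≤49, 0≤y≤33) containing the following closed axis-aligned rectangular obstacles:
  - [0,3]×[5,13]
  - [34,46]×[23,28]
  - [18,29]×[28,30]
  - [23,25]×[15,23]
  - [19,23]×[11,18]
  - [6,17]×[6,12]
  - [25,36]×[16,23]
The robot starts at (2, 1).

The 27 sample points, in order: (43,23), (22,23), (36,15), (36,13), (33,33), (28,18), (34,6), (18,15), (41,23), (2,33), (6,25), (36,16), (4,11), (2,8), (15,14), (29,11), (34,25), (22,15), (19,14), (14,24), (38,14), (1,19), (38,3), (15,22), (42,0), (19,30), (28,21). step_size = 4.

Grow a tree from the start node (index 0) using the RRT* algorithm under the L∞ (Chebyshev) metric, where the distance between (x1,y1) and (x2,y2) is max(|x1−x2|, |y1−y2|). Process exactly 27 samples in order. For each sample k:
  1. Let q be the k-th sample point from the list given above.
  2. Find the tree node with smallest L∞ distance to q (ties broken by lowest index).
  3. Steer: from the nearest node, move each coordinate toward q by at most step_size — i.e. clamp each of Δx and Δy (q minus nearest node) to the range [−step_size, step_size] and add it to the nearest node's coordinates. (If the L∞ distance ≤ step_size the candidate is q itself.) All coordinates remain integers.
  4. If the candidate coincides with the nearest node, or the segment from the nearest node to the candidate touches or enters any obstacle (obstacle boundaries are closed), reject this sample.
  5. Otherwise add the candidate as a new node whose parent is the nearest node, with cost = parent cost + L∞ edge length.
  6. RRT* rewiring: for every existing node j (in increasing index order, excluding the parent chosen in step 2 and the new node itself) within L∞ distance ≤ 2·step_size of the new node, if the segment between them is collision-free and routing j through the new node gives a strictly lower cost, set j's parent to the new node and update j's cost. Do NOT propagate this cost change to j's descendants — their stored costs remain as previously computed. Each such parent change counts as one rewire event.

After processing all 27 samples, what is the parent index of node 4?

Parent of node 4: 3

1. q=(43,23) nearest=0 d=41 new=(6,5) → add node 1 parent=0 cost=4
2. q=(22,23) nearest=1 d=18 new=(10,9) → blocked by [6,17]×[6,12], reject
3. q=(36,15) nearest=1 d=30 new=(10,9) → blocked by [6,17]×[6,12], reject
4. q=(36,13) nearest=1 d=30 new=(10,9) → blocked by [6,17]×[6,12], reject
5. q=(33,33) nearest=1 d=28 new=(10,9) → blocked by [6,17]×[6,12], reject
6. q=(28,18) nearest=1 d=22 new=(10,9) → blocked by [6,17]×[6,12], reject
7. q=(34,6) nearest=1 d=28 new=(10,6) → blocked by [6,17]×[6,12], reject
8. q=(18,15) nearest=1 d=12 new=(10,9) → blocked by [6,17]×[6,12], reject
9. q=(41,23) nearest=1 d=35 new=(10,9) → blocked by [6,17]×[6,12], reject
10. q=(2,33) nearest=1 d=28 new=(2,9) → blocked by [0,3]×[5,13], reject
11. q=(6,25) nearest=1 d=20 new=(6,9) → blocked by [6,17]×[6,12], reject
12. q=(36,16) nearest=1 d=30 new=(10,9) → blocked by [6,17]×[6,12], reject
13. q=(4,11) nearest=1 d=6 new=(4,9) → add node 2 parent=1 cost=8
14. q=(2,8) nearest=2 d=2 new=(2,8) → blocked by [0,3]×[5,13], reject
15. q=(15,14) nearest=1 d=9 new=(10,9) → blocked by [6,17]×[6,12], reject
16. q=(29,11) nearest=1 d=23 new=(10,9) → blocked by [6,17]×[6,12], reject
17. q=(34,25) nearest=1 d=28 new=(10,9) → blocked by [6,17]×[6,12], reject
18. q=(22,15) nearest=1 d=16 new=(10,9) → blocked by [6,17]×[6,12], reject
19. q=(19,14) nearest=1 d=13 new=(10,9) → blocked by [6,17]×[6,12], reject
20. q=(14,24) nearest=2 d=15 new=(8,13) → blocked by [6,17]×[6,12], reject
21. q=(38,14) nearest=1 d=32 new=(10,9) → blocked by [6,17]×[6,12], reject
22. q=(1,19) nearest=2 d=10 new=(1,13) → blocked by [0,3]×[5,13], reject
23. q=(38,3) nearest=1 d=32 new=(10,3) → add node 3 parent=1 cost=8
24. q=(15,22) nearest=2 d=13 new=(8,13) → blocked by [6,17]×[6,12], reject
25. q=(42,0) nearest=3 d=32 new=(14,0) → add node 4 parent=3 cost=12
26. q=(19,30) nearest=2 d=21 new=(8,13) → blocked by [6,17]×[6,12], reject
27. q=(28,21) nearest=3 d=18 new=(14,7) → blocked by [6,17]×[6,12], reject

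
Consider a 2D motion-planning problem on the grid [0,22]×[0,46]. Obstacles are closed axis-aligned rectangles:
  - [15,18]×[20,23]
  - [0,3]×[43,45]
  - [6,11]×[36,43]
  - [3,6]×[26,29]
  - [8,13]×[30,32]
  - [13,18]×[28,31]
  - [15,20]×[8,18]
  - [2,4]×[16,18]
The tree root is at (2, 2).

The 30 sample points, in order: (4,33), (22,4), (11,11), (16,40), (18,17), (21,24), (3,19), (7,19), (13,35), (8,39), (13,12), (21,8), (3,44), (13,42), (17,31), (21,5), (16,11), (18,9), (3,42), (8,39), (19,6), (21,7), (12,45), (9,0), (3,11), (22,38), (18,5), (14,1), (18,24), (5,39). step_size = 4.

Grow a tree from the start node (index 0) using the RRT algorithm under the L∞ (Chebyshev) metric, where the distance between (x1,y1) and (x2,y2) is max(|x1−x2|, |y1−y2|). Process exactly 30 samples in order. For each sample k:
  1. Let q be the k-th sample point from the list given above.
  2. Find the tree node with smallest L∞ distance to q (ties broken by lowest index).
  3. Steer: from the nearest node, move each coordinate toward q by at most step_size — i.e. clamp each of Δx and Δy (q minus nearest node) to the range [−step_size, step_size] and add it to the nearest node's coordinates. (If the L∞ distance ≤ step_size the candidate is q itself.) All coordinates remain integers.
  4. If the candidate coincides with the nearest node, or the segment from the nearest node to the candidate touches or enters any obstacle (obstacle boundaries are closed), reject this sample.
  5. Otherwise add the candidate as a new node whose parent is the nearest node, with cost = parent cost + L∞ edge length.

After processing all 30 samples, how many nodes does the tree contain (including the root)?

Node count: 15

1. q=(4,33) nearest=0 d=31 new=(4,6) → add node 1 parent=0 cost=4
2. q=(22,4) nearest=1 d=18 new=(8,4) → add node 2 parent=1 cost=8
3. q=(11,11) nearest=1 d=7 new=(8,10) → add node 3 parent=1 cost=8
4. q=(16,40) nearest=3 d=30 new=(12,14) → add node 4 parent=3 cost=12
5. q=(18,17) nearest=4 d=6 new=(16,17) → blocked by [15,20]×[8,18], reject
6. q=(21,24) nearest=4 d=10 new=(16,18) → blocked by [15,20]×[8,18], reject
7. q=(3,19) nearest=3 d=9 new=(4,14) → add node 5 parent=3 cost=12
8. q=(7,19) nearest=4 d=5 new=(8,18) → add node 6 parent=4 cost=16
9. q=(13,35) nearest=6 d=17 new=(12,22) → add node 7 parent=6 cost=20
10. q=(8,39) nearest=7 d=17 new=(8,26) → add node 8 parent=7 cost=24
11. q=(13,12) nearest=4 d=2 new=(13,12) → add node 9 parent=4 cost=14
12. q=(21,8) nearest=9 d=8 new=(17,8) → blocked by [15,20]×[8,18], reject
13. q=(3,44) nearest=8 d=18 new=(4,30) → blocked by [3,6]×[26,29], reject
14. q=(13,42) nearest=8 d=16 new=(12,30) → blocked by [8,13]×[30,32], reject
15. q=(17,31) nearest=7 d=9 new=(16,26) → add node 10 parent=7 cost=24
16. q=(21,5) nearest=9 d=8 new=(17,8) → blocked by [15,20]×[8,18], reject
17. q=(16,11) nearest=9 d=3 new=(16,11) → blocked by [15,20]×[8,18], reject
18. q=(18,9) nearest=9 d=5 new=(17,9) → blocked by [15,20]×[8,18], reject
19. q=(3,42) nearest=8 d=16 new=(4,30) → blocked by [3,6]×[26,29], reject
20. q=(8,39) nearest=8 d=13 new=(8,30) → blocked by [8,13]×[30,32], reject
21. q=(19,6) nearest=9 d=6 new=(17,8) → blocked by [15,20]×[8,18], reject
22. q=(21,7) nearest=9 d=8 new=(17,8) → blocked by [15,20]×[8,18], reject
23. q=(12,45) nearest=8 d=19 new=(12,30) → blocked by [8,13]×[30,32], reject
24. q=(9,0) nearest=2 d=4 new=(9,0) → add node 11 parent=2 cost=12
25. q=(3,11) nearest=5 d=3 new=(3,11) → add node 12 parent=5 cost=15
26. q=(22,38) nearest=10 d=12 new=(20,30) → blocked by [13,18]×[28,31], reject
27. q=(18,5) nearest=9 d=7 new=(17,8) → blocked by [15,20]×[8,18], reject
28. q=(14,1) nearest=11 d=5 new=(13,1) → add node 13 parent=11 cost=16
29. q=(18,24) nearest=10 d=2 new=(18,24) → add node 14 parent=10 cost=26
30. q=(5,39) nearest=8 d=13 new=(5,30) → blocked by [3,6]×[26,29], reject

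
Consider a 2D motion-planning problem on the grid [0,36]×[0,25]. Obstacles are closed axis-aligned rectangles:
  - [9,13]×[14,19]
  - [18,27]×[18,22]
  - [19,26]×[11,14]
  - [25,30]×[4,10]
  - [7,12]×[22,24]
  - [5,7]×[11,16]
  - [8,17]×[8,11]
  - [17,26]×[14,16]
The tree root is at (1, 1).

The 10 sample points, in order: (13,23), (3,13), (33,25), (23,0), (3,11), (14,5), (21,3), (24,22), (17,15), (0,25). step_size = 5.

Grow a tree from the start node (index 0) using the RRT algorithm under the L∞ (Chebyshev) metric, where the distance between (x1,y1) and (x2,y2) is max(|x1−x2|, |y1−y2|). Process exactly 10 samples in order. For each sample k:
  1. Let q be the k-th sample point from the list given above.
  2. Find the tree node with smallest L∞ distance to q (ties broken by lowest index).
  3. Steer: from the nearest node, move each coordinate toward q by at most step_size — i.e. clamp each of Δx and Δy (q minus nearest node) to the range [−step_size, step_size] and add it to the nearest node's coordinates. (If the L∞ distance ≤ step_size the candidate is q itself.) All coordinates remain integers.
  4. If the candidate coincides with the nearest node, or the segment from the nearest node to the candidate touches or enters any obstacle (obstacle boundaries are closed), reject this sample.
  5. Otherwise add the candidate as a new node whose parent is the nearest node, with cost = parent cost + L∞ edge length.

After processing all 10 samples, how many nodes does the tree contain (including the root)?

Node count: 7

1. q=(13,23) nearest=0 d=22 new=(6,6) → add node 1 parent=0 cost=5
2. q=(3,13) nearest=1 d=7 new=(3,11) → add node 2 parent=1 cost=10
3. q=(33,25) nearest=1 d=27 new=(11,11) → blocked by [8,17]×[8,11], reject
4. q=(23,0) nearest=1 d=17 new=(11,1) → add node 3 parent=1 cost=10
5. q=(3,11) nearest=2 d=0 → coincident, reject
6. q=(14,5) nearest=3 d=4 new=(14,5) → add node 4 parent=3 cost=14
7. q=(21,3) nearest=4 d=7 new=(19,3) → add node 5 parent=4 cost=19
8. q=(24,22) nearest=4 d=17 new=(19,10) → blocked by [8,17]×[8,11], reject
9. q=(17,15) nearest=4 d=10 new=(17,10) → blocked by [8,17]×[8,11], reject
10. q=(0,25) nearest=2 d=14 new=(0,16) → add node 6 parent=2 cost=15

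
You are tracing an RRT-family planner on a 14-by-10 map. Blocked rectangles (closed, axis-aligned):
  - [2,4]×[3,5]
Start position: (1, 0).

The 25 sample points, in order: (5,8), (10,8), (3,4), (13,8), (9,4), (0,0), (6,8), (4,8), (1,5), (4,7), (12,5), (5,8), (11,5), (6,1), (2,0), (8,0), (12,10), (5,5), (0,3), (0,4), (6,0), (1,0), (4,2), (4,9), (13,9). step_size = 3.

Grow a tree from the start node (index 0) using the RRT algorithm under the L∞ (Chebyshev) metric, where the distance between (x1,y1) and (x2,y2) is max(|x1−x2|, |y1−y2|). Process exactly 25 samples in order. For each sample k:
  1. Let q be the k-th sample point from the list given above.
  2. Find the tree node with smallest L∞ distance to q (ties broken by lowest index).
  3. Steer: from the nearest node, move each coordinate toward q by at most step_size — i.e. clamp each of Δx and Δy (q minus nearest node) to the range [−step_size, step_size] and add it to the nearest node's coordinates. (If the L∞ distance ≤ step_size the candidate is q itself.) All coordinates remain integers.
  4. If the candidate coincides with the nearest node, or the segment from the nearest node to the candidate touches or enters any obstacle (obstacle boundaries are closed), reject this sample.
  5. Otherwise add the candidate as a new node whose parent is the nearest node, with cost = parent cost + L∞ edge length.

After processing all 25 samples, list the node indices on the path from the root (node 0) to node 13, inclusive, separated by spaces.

Path: 0 3 6 13

1. q=(5,8) nearest=0 d=8 new=(4,3) → blocked by [2,4]×[3,5], reject
2. q=(10,8) nearest=0 d=9 new=(4,3) → blocked by [2,4]×[3,5], reject
3. q=(3,4) nearest=0 d=4 new=(3,3) → blocked by [2,4]×[3,5], reject
4. q=(13,8) nearest=0 d=12 new=(4,3) → blocked by [2,4]×[3,5], reject
5. q=(9,4) nearest=0 d=8 new=(4,3) → blocked by [2,4]×[3,5], reject
6. q=(0,0) nearest=0 d=1 new=(0,0) → add node 1 parent=0 cost=1
7. q=(6,8) nearest=0 d=8 new=(4,3) → blocked by [2,4]×[3,5], reject
8. q=(4,8) nearest=0 d=8 new=(4,3) → blocked by [2,4]×[3,5], reject
9. q=(1,5) nearest=0 d=5 new=(1,3) → add node 2 parent=0 cost=3
10. q=(4,7) nearest=2 d=4 new=(4,6) → blocked by [2,4]×[3,5], reject
11. q=(12,5) nearest=0 d=11 new=(4,3) → blocked by [2,4]×[3,5], reject
12. q=(5,8) nearest=2 d=5 new=(4,6) → blocked by [2,4]×[3,5], reject
13. q=(11,5) nearest=0 d=10 new=(4,3) → blocked by [2,4]×[3,5], reject
14. q=(6,1) nearest=0 d=5 new=(4,1) → add node 3 parent=0 cost=3
15. q=(2,0) nearest=0 d=1 new=(2,0) → add node 4 parent=0 cost=1
16. q=(8,0) nearest=3 d=4 new=(7,0) → add node 5 parent=3 cost=6
17. q=(12,10) nearest=3 d=9 new=(7,4) → add node 6 parent=3 cost=6
18. q=(5,5) nearest=6 d=2 new=(5,5) → add node 7 parent=6 cost=8
19. q=(0,3) nearest=2 d=1 new=(0,3) → add node 8 parent=2 cost=4
20. q=(0,4) nearest=2 d=1 new=(0,4) → add node 9 parent=2 cost=4
21. q=(6,0) nearest=5 d=1 new=(6,0) → add node 10 parent=5 cost=7
22. q=(1,0) nearest=0 d=0 → coincident, reject
23. q=(4,2) nearest=3 d=1 new=(4,2) → add node 11 parent=3 cost=4
24. q=(4,9) nearest=7 d=4 new=(4,8) → add node 12 parent=7 cost=11
25. q=(13,9) nearest=6 d=6 new=(10,7) → add node 13 parent=6 cost=9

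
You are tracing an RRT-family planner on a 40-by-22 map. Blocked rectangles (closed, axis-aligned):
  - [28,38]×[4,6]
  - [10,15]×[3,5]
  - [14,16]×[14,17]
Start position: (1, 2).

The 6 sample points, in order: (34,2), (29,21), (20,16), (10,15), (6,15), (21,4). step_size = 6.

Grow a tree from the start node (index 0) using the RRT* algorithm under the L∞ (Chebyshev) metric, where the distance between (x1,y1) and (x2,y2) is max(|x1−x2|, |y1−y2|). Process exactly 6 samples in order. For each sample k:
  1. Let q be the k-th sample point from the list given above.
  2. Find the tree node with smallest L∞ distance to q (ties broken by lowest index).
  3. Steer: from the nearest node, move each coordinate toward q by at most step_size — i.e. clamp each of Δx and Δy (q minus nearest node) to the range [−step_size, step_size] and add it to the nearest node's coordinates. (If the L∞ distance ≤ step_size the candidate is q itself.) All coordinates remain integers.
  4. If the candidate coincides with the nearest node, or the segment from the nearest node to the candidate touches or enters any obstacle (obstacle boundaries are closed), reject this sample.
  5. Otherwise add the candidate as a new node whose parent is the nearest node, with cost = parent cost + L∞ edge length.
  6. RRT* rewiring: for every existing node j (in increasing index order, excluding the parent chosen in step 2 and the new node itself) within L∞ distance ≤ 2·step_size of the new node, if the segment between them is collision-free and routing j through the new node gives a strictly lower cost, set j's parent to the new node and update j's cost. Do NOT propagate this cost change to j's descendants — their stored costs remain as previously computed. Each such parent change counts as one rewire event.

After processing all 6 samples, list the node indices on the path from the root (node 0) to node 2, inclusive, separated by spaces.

Path: 0 2

1. q=(34,2) nearest=0 d=33 new=(7,2) → add node 1 parent=0 cost=6
2. q=(29,21) nearest=1 d=22 new=(13,8) → blocked by [10,15]×[3,5], reject
3. q=(20,16) nearest=1 d=14 new=(13,8) → blocked by [10,15]×[3,5], reject
4. q=(10,15) nearest=0 d=13 new=(7,8) → add node 2 parent=0 cost=6
5. q=(6,15) nearest=2 d=7 new=(6,14) → add node 3 parent=2 cost=12
6. q=(21,4) nearest=1 d=14 new=(13,4) → blocked by [10,15]×[3,5], reject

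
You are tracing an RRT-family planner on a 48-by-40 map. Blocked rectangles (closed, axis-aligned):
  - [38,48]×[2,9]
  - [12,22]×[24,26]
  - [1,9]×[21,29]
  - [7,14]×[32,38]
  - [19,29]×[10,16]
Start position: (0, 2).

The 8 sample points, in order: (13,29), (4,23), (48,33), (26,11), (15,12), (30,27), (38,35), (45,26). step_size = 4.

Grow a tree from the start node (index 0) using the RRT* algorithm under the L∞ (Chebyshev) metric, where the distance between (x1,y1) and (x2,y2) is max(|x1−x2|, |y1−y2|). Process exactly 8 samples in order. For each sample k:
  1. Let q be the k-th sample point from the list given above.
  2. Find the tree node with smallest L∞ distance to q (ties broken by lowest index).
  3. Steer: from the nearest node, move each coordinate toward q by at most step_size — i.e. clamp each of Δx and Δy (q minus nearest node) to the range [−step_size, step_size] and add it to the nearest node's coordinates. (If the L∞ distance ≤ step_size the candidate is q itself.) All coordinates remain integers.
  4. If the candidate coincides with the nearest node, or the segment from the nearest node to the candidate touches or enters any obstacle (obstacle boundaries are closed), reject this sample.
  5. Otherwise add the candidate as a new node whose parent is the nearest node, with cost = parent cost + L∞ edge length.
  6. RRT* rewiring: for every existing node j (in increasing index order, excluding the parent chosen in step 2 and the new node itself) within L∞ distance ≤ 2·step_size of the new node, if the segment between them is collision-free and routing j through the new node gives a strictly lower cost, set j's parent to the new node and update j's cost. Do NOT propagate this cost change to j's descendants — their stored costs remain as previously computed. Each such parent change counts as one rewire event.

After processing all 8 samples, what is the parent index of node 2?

Parent of node 2: 1

1. q=(13,29) nearest=0 d=27 new=(4,6) → add node 1 parent=0 cost=4
2. q=(4,23) nearest=1 d=17 new=(4,10) → add node 2 parent=1 cost=8
3. q=(48,33) nearest=1 d=44 new=(8,10) → add node 3 parent=1 cost=8
4. q=(26,11) nearest=3 d=18 new=(12,11) → add node 4 parent=3 cost=12
5. q=(15,12) nearest=4 d=3 new=(15,12) → add node 5 parent=4 cost=15
6. q=(30,27) nearest=5 d=15 new=(19,16) → blocked by [19,29]×[10,16], reject
7. q=(38,35) nearest=5 d=23 new=(19,16) → blocked by [19,29]×[10,16], reject
8. q=(45,26) nearest=5 d=30 new=(19,16) → blocked by [19,29]×[10,16], reject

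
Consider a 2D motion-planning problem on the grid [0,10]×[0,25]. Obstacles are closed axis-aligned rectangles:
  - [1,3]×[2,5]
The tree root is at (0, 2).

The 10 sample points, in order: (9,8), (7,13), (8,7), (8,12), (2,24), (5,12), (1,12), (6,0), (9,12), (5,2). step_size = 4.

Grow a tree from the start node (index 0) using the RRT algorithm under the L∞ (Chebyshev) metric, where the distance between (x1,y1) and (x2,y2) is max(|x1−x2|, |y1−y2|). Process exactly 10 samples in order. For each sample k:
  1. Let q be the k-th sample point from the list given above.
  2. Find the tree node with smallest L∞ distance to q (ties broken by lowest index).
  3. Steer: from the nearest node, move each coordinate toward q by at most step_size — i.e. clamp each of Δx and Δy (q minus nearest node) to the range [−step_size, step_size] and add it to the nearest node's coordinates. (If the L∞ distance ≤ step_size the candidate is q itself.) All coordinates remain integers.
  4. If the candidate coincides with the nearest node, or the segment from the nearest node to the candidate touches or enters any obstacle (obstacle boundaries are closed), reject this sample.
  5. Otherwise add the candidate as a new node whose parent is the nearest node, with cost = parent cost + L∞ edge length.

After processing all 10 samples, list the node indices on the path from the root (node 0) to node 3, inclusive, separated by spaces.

Path: 0 1 3

1. q=(9,8) nearest=0 d=9 new=(4,6) → blocked by [1,3]×[2,5], reject
2. q=(7,13) nearest=0 d=11 new=(4,6) → blocked by [1,3]×[2,5], reject
3. q=(8,7) nearest=0 d=8 new=(4,6) → blocked by [1,3]×[2,5], reject
4. q=(8,12) nearest=0 d=10 new=(4,6) → blocked by [1,3]×[2,5], reject
5. q=(2,24) nearest=0 d=22 new=(2,6) → blocked by [1,3]×[2,5], reject
6. q=(5,12) nearest=0 d=10 new=(4,6) → blocked by [1,3]×[2,5], reject
7. q=(1,12) nearest=0 d=10 new=(1,6) → add node 1 parent=0 cost=4
8. q=(6,0) nearest=0 d=6 new=(4,0) → add node 2 parent=0 cost=4
9. q=(9,12) nearest=1 d=8 new=(5,10) → add node 3 parent=1 cost=8
10. q=(5,2) nearest=2 d=2 new=(5,2) → add node 4 parent=2 cost=6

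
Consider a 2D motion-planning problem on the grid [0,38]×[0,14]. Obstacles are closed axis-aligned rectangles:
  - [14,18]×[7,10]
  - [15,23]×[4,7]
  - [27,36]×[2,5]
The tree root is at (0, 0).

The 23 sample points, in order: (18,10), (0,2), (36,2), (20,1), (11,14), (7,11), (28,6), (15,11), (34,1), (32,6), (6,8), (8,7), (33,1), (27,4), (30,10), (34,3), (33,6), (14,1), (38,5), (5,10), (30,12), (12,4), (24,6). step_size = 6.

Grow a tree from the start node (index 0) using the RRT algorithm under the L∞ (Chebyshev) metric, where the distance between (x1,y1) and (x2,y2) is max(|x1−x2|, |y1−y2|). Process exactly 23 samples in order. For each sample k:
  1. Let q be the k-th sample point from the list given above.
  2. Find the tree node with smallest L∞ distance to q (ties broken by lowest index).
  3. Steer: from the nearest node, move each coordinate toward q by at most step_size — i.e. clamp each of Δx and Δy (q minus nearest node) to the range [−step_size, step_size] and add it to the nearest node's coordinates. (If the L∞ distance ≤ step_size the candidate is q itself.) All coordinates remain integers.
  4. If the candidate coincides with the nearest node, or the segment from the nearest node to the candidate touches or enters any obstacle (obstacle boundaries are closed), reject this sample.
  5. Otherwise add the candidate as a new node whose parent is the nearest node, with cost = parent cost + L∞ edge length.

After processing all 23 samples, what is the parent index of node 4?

Parent of node 4: 3

1. q=(18,10) nearest=0 d=18 new=(6,6) → add node 1 parent=0 cost=6
2. q=(0,2) nearest=0 d=2 new=(0,2) → add node 2 parent=0 cost=2
3. q=(36,2) nearest=1 d=30 new=(12,2) → add node 3 parent=1 cost=12
4. q=(20,1) nearest=3 d=8 new=(18,1) → add node 4 parent=3 cost=18
5. q=(11,14) nearest=1 d=8 new=(11,12) → add node 5 parent=1 cost=12
6. q=(7,11) nearest=5 d=4 new=(7,11) → add node 6 parent=5 cost=16
7. q=(28,6) nearest=4 d=10 new=(24,6) → blocked by [15,23]×[4,7], reject
8. q=(15,11) nearest=5 d=4 new=(15,11) → add node 7 parent=5 cost=16
9. q=(34,1) nearest=4 d=16 new=(24,1) → add node 8 parent=4 cost=24
10. q=(32,6) nearest=8 d=8 new=(30,6) → blocked by [27,36]×[2,5], reject
11. q=(6,8) nearest=1 d=2 new=(6,8) → add node 9 parent=1 cost=8
12. q=(8,7) nearest=1 d=2 new=(8,7) → add node 10 parent=1 cost=8
13. q=(33,1) nearest=8 d=9 new=(30,1) → add node 11 parent=8 cost=30
14. q=(27,4) nearest=8 d=3 new=(27,4) → blocked by [27,36]×[2,5], reject
15. q=(30,10) nearest=8 d=9 new=(30,7) → blocked by [27,36]×[2,5], reject
16. q=(34,3) nearest=11 d=4 new=(34,3) → blocked by [27,36]×[2,5], reject
17. q=(33,6) nearest=11 d=5 new=(33,6) → blocked by [27,36]×[2,5], reject
18. q=(14,1) nearest=3 d=2 new=(14,1) → add node 12 parent=3 cost=14
19. q=(38,5) nearest=11 d=8 new=(36,5) → blocked by [27,36]×[2,5], reject
20. q=(5,10) nearest=6 d=2 new=(5,10) → add node 13 parent=6 cost=18
21. q=(30,12) nearest=8 d=11 new=(30,7) → blocked by [27,36]×[2,5], reject
22. q=(12,4) nearest=3 d=2 new=(12,4) → add node 14 parent=3 cost=14
23. q=(24,6) nearest=8 d=5 new=(24,6) → add node 15 parent=8 cost=29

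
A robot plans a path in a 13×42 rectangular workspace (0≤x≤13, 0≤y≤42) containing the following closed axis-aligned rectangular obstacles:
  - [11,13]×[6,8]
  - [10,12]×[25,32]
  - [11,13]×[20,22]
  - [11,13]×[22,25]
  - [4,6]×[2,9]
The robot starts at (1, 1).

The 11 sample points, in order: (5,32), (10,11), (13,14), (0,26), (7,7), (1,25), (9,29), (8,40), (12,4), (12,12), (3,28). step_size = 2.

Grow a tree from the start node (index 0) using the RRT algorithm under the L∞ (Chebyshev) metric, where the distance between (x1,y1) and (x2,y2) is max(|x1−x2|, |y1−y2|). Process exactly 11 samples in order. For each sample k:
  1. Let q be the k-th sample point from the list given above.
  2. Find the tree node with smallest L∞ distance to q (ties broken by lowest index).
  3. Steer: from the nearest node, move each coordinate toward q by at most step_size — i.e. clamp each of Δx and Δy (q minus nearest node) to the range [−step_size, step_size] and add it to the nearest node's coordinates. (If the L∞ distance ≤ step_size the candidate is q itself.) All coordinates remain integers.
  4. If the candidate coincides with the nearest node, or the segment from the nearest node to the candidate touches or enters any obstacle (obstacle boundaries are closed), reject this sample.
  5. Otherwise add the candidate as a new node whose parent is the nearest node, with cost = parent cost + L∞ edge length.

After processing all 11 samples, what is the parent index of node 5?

Parent of node 5: 4

1. q=(5,32) nearest=0 d=31 new=(3,3) → add node 1 parent=0 cost=2
2. q=(10,11) nearest=1 d=8 new=(5,5) → blocked by [4,6]×[2,9], reject
3. q=(13,14) nearest=1 d=11 new=(5,5) → blocked by [4,6]×[2,9], reject
4. q=(0,26) nearest=1 d=23 new=(1,5) → add node 2 parent=1 cost=4
5. q=(7,7) nearest=1 d=4 new=(5,5) → blocked by [4,6]×[2,9], reject
6. q=(1,25) nearest=2 d=20 new=(1,7) → add node 3 parent=2 cost=6
7. q=(9,29) nearest=3 d=22 new=(3,9) → add node 4 parent=3 cost=8
8. q=(8,40) nearest=4 d=31 new=(5,11) → add node 5 parent=4 cost=10
9. q=(12,4) nearest=5 d=7 new=(7,9) → add node 6 parent=5 cost=12
10. q=(12,12) nearest=6 d=5 new=(9,11) → add node 7 parent=6 cost=14
11. q=(3,28) nearest=5 d=17 new=(3,13) → add node 8 parent=5 cost=12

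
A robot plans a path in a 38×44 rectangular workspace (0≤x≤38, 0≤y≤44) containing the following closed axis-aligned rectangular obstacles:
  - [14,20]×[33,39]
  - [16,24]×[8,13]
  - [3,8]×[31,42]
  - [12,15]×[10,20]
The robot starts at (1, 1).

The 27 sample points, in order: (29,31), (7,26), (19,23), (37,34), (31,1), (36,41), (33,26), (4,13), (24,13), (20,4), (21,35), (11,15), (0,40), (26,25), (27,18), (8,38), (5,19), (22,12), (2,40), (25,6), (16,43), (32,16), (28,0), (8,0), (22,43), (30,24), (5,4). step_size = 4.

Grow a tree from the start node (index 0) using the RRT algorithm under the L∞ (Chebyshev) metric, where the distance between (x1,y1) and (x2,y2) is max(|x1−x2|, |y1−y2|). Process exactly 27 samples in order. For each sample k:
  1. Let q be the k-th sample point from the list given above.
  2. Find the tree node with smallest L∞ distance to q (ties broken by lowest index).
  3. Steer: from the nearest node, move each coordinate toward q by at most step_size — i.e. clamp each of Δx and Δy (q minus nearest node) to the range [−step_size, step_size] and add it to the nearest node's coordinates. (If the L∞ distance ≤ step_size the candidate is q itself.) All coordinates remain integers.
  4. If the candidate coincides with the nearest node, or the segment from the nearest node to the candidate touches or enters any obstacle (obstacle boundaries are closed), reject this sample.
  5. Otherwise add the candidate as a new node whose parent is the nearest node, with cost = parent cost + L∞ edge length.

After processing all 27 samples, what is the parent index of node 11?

1. q=(29,31) nearest=0 d=30 new=(5,5) → add node 1 parent=0 cost=4
2. q=(7,26) nearest=1 d=21 new=(7,9) → add node 2 parent=1 cost=8
3. q=(19,23) nearest=2 d=14 new=(11,13) → add node 3 parent=2 cost=12
4. q=(37,34) nearest=3 d=26 new=(15,17) → blocked by [12,15]×[10,20], reject
5. q=(31,1) nearest=3 d=20 new=(15,9) → blocked by [12,15]×[10,20], reject
6. q=(36,41) nearest=3 d=28 new=(15,17) → blocked by [12,15]×[10,20], reject
7. q=(33,26) nearest=3 d=22 new=(15,17) → blocked by [12,15]×[10,20], reject
8. q=(4,13) nearest=2 d=4 new=(4,13) → add node 4 parent=2 cost=12
9. q=(24,13) nearest=3 d=13 new=(15,13) → blocked by [12,15]×[10,20], reject
10. q=(20,4) nearest=3 d=9 new=(15,9) → blocked by [12,15]×[10,20], reject
11. q=(21,35) nearest=3 d=22 new=(15,17) → blocked by [12,15]×[10,20], reject
12. q=(11,15) nearest=3 d=2 new=(11,15) → add node 5 parent=3 cost=14
13. q=(0,40) nearest=5 d=25 new=(7,19) → add node 6 parent=5 cost=18
14. q=(26,25) nearest=3 d=15 new=(15,17) → blocked by [12,15]×[10,20], reject
15. q=(27,18) nearest=3 d=16 new=(15,17) → blocked by [12,15]×[10,20], reject
16. q=(8,38) nearest=6 d=19 new=(8,23) → add node 7 parent=6 cost=22
17. q=(5,19) nearest=6 d=2 new=(5,19) → add node 8 parent=6 cost=20
18. q=(22,12) nearest=3 d=11 new=(15,12) → blocked by [12,15]×[10,20], reject
19. q=(2,40) nearest=7 d=17 new=(4,27) → add node 9 parent=7 cost=26
20. q=(25,6) nearest=3 d=14 new=(15,9) → blocked by [12,15]×[10,20], reject
21. q=(16,43) nearest=9 d=16 new=(8,31) → blocked by [3,8]×[31,42], reject
22. q=(32,16) nearest=3 d=21 new=(15,16) → blocked by [12,15]×[10,20], reject
23. q=(28,0) nearest=3 d=17 new=(15,9) → blocked by [12,15]×[10,20], reject
24. q=(8,0) nearest=1 d=5 new=(8,1) → add node 10 parent=1 cost=8
25. q=(22,43) nearest=9 d=18 new=(8,31) → blocked by [3,8]×[31,42], reject
26. q=(30,24) nearest=3 d=19 new=(15,17) → blocked by [12,15]×[10,20], reject
27. q=(5,4) nearest=1 d=1 new=(5,4) → add node 11 parent=1 cost=5

Parent of node 11: 1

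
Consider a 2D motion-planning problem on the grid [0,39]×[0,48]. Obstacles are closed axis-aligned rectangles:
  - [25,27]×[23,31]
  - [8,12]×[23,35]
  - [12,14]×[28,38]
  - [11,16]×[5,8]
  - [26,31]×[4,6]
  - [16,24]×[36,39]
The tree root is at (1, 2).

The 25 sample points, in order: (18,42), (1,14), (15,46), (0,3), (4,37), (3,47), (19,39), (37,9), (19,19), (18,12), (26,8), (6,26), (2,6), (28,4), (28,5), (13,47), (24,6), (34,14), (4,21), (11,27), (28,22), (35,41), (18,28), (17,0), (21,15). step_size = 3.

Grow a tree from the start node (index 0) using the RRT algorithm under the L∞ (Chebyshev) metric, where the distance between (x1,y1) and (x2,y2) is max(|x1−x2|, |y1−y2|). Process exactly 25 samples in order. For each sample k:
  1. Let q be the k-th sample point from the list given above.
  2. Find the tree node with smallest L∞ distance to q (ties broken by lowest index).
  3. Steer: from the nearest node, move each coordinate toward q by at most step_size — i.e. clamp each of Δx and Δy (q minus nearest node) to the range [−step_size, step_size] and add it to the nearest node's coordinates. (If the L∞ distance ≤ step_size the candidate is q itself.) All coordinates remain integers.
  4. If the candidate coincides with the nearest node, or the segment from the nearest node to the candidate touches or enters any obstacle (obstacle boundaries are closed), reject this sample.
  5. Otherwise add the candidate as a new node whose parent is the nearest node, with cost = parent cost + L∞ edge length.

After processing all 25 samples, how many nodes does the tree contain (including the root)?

1. q=(18,42) nearest=0 d=40 new=(4,5) → add node 1 parent=0 cost=3
2. q=(1,14) nearest=1 d=9 new=(1,8) → add node 2 parent=1 cost=6
3. q=(15,46) nearest=2 d=38 new=(4,11) → add node 3 parent=2 cost=9
4. q=(0,3) nearest=0 d=1 new=(0,3) → add node 4 parent=0 cost=1
5. q=(4,37) nearest=3 d=26 new=(4,14) → add node 5 parent=3 cost=12
6. q=(3,47) nearest=5 d=33 new=(3,17) → add node 6 parent=5 cost=15
7. q=(19,39) nearest=6 d=22 new=(6,20) → add node 7 parent=6 cost=18
8. q=(37,9) nearest=7 d=31 new=(9,17) → add node 8 parent=7 cost=21
9. q=(19,19) nearest=8 d=10 new=(12,19) → add node 9 parent=8 cost=24
10. q=(18,12) nearest=9 d=7 new=(15,16) → add node 10 parent=9 cost=27
11. q=(26,8) nearest=10 d=11 new=(18,13) → add node 11 parent=10 cost=30
12. q=(6,26) nearest=7 d=6 new=(6,23) → add node 12 parent=7 cost=21
13. q=(2,6) nearest=1 d=2 new=(2,6) → add node 13 parent=1 cost=5
14. q=(28,4) nearest=11 d=10 new=(21,10) → add node 14 parent=11 cost=33
15. q=(28,5) nearest=14 d=7 new=(24,7) → add node 15 parent=14 cost=36
16. q=(13,47) nearest=12 d=24 new=(9,26) → blocked by [8,12]×[23,35], reject
17. q=(24,6) nearest=15 d=1 new=(24,6) → add node 16 parent=15 cost=37
18. q=(34,14) nearest=15 d=10 new=(27,10) → add node 17 parent=15 cost=39
19. q=(4,21) nearest=7 d=2 new=(4,21) → add node 18 parent=7 cost=20
20. q=(11,27) nearest=12 d=5 new=(9,26) → blocked by [8,12]×[23,35], reject
21. q=(28,22) nearest=11 d=10 new=(21,16) → add node 19 parent=11 cost=33
22. q=(35,41) nearest=9 d=23 new=(15,22) → add node 20 parent=9 cost=27
23. q=(18,28) nearest=20 d=6 new=(18,25) → add node 21 parent=20 cost=30
24. q=(17,0) nearest=15 d=7 new=(21,4) → add node 22 parent=15 cost=39
25. q=(21,15) nearest=19 d=1 new=(21,15) → add node 23 parent=19 cost=34

Node count: 24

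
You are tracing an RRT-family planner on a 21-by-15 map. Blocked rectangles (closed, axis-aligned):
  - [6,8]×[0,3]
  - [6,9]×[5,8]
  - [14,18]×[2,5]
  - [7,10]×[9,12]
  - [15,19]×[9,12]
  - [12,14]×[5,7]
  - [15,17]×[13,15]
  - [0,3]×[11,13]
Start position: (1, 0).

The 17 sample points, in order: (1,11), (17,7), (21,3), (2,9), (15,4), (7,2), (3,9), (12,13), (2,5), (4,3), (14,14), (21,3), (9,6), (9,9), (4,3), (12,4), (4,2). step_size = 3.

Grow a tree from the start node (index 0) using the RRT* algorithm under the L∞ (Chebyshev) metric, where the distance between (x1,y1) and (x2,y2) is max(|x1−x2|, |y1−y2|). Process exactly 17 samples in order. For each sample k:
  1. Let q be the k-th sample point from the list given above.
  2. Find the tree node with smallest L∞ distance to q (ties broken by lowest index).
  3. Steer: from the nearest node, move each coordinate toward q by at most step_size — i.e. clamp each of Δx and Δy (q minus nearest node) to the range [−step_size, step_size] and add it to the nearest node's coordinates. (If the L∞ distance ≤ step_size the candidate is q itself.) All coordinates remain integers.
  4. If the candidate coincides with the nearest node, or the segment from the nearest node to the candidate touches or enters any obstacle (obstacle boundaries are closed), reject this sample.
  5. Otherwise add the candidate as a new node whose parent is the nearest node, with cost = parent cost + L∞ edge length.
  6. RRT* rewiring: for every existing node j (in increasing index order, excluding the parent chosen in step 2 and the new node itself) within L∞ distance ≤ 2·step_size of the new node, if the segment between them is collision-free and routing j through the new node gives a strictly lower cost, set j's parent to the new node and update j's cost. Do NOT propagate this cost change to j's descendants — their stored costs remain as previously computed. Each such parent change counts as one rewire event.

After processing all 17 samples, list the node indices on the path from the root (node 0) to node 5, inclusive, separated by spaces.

Path: 0 1 3 5

1. q=(1,11) nearest=0 d=11 new=(1,3) → add node 1 parent=0 cost=3
2. q=(17,7) nearest=0 d=16 new=(4,3) → add node 2 parent=0 cost=3
3. q=(21,3) nearest=2 d=17 new=(7,3) → blocked by [6,8]×[0,3], reject
4. q=(2,9) nearest=1 d=6 new=(2,6) → add node 3 parent=1 cost=6
5. q=(15,4) nearest=2 d=11 new=(7,4) → add node 4 parent=2 cost=6
6. q=(7,2) nearest=4 d=2 new=(7,2) → blocked by [6,8]×[0,3], reject
7. q=(3,9) nearest=3 d=3 new=(3,9) → add node 5 parent=3 cost=9
8. q=(12,13) nearest=4 d=9 new=(10,7) → blocked by [6,9]×[5,8], reject
9. q=(2,5) nearest=3 d=1 new=(2,5) → add node 6 parent=3 cost=7
10. q=(4,3) nearest=2 d=0 → coincident, reject
11. q=(14,14) nearest=4 d=10 new=(10,7) → blocked by [6,9]×[5,8], reject
12. q=(21,3) nearest=4 d=14 new=(10,3) → add node 7 parent=4 cost=9
13. q=(9,6) nearest=4 d=2 new=(9,6) → blocked by [6,9]×[5,8], reject
14. q=(9,9) nearest=4 d=5 new=(9,7) → blocked by [6,9]×[5,8], reject
15. q=(4,3) nearest=2 d=0 → coincident, reject
16. q=(12,4) nearest=7 d=2 new=(12,4) → add node 8 parent=7 cost=11
17. q=(4,2) nearest=2 d=1 new=(4,2) → add node 9 parent=2 cost=4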